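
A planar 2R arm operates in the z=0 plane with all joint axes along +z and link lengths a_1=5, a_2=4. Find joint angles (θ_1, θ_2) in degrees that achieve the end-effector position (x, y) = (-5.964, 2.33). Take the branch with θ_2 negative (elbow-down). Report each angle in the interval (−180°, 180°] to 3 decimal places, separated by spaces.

-162.679 -90.003

cos θ_2 = (40.9982−5²−4²)/(2·5·4) = -0.0000; θ_2 = -90.0026° (elbow-down)
β = atan2(2.3300,-5.9640) = 158.6605°; ψ = atan2(-4.0000,4.9998) = -38.6608°
θ_1 = β − ψ = 197.3214°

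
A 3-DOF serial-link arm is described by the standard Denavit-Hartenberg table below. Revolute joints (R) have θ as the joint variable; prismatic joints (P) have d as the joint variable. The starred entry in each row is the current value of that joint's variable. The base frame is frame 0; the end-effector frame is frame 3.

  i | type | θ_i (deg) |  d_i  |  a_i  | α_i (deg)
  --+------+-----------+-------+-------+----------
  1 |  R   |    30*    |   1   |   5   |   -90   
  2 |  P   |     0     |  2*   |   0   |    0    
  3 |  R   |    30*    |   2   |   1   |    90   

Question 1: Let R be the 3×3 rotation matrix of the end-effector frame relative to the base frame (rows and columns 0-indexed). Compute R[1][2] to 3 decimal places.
0.250

End-effector z-axis (col 2 of R) = (0.4330,0.2500,0.8660)
R[1][2] = 0.2500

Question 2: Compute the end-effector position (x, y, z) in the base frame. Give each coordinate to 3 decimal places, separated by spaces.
after link 1: o_1 = (4.3301, 2.5000, 1.0000)
after link 2: o_2 = (3.3301, 4.2321, 1.0000)
after link 3: o_3 = (3.0801, 6.3971, 0.5000)

3.080 6.397 0.500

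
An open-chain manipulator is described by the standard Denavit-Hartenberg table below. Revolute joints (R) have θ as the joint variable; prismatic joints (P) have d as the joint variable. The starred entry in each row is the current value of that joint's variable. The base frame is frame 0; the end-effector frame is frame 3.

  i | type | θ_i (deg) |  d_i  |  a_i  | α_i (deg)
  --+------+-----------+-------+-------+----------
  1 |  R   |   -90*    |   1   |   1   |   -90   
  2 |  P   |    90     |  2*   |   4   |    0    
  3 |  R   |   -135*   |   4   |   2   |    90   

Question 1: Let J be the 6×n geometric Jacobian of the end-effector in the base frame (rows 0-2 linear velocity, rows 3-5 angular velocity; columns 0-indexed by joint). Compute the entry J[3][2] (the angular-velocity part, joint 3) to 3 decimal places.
1.000

axis z_2 = (1.0000,0.0000,0.0000); lever o_n−o_2 = (4.0000,-1.4142,1.4142)
cross product → J_v[:, 2] = (0.0000,-1.4142,-1.4142)
J_ω[:, 2] = z_2
entry J[3][2] = 1.0000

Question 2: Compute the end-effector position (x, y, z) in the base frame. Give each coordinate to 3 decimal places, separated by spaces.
6.000 -2.414 -1.586

after link 1: o_1 = (0.0000, -1.0000, 1.0000)
after link 2: o_2 = (2.0000, -1.0000, -3.0000)
after link 3: o_3 = (6.0000, -2.4142, -1.5858)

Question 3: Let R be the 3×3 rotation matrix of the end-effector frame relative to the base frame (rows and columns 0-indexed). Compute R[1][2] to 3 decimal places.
End-effector z-axis (col 2 of R) = (-0.0000,0.7071,0.7071)
R[1][2] = 0.7071

0.707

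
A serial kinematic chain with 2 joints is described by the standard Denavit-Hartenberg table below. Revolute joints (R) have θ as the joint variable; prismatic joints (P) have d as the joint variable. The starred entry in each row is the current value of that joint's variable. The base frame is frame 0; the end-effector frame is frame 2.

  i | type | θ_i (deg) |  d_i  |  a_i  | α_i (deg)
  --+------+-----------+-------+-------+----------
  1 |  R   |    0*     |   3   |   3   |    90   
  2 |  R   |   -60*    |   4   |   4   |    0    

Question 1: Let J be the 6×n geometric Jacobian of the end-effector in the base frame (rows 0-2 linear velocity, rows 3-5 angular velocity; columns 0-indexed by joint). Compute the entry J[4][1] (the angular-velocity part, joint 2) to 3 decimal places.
axis z_1 = (0.0000,-1.0000,0.0000); lever o_n−o_1 = (2.0000,-4.0000,-3.4641)
cross product → J_v[:, 1] = (3.4641,0.0000,2.0000)
J_ω[:, 1] = z_1
entry J[4][1] = -1.0000

-1.000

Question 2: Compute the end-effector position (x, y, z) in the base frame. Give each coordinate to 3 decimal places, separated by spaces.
after link 1: o_1 = (3.0000, 0.0000, 3.0000)
after link 2: o_2 = (5.0000, -4.0000, -0.4641)

5.000 -4.000 -0.464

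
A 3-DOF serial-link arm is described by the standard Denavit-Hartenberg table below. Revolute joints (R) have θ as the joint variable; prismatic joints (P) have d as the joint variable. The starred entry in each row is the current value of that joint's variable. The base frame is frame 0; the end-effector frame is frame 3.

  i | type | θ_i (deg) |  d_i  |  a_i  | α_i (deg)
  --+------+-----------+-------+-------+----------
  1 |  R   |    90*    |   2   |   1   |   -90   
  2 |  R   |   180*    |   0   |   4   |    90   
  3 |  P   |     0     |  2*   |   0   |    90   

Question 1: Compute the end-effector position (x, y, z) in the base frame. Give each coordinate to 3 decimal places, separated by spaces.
-0.000 -3.000 -0.000

after link 1: o_1 = (0.0000, 1.0000, 2.0000)
after link 2: o_2 = (-0.0000, -3.0000, 2.0000)
after link 3: o_3 = (-0.0000, -3.0000, -0.0000)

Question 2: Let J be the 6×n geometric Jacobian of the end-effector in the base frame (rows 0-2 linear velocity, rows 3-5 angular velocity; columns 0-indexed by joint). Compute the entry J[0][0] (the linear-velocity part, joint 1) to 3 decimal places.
3.000

axis z_0 = ẑ; lever o_n−o_0 = (-0.0000,-3.0000,-0.0000)
cross product → J_v[:, 0] = (3.0000,-0.0000,0.0000)
J_ω[:, 0] = z_0
entry J[0][0] = 3.0000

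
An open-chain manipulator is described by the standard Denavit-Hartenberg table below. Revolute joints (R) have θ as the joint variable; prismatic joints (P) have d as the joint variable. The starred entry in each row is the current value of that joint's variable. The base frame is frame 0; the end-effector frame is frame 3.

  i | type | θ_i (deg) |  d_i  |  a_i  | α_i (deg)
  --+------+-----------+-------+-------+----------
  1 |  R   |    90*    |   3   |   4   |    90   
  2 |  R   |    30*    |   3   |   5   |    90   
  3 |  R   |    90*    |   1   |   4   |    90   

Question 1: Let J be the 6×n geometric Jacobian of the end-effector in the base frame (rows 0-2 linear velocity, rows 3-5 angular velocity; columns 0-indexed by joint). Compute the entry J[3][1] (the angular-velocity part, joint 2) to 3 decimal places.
1.000

axis z_1 = (1.0000,-0.0000,0.0000); lever o_n−o_1 = (7.0000,4.8301,1.6340)
cross product → J_v[:, 1] = (-0.0000,-1.6340,4.8301)
J_ω[:, 1] = z_1
entry J[3][1] = 1.0000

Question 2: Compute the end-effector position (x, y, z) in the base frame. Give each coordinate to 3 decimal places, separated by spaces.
7.000 8.830 4.634

after link 1: o_1 = (0.0000, 4.0000, 3.0000)
after link 2: o_2 = (3.0000, 8.3301, 5.5000)
after link 3: o_3 = (7.0000, 8.8301, 4.6340)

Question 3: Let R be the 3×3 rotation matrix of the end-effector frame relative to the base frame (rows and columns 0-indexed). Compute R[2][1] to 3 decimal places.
End-effector y-axis (col 1 of R) = (0.0000,0.5000,-0.8660)
R[2][1] = -0.8660

-0.866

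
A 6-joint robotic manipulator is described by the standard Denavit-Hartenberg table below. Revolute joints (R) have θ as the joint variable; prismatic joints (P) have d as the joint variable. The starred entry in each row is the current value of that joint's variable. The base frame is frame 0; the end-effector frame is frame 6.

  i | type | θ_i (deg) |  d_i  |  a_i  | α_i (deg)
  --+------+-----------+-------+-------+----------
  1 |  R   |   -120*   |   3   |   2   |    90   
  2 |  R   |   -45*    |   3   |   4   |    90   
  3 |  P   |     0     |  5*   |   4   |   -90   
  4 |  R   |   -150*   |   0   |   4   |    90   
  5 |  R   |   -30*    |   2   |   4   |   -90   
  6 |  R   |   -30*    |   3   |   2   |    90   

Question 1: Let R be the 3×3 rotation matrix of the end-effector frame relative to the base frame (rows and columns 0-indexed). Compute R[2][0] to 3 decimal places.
0.677

End-effector x-axis (col 0 of R) = (0.6725,0.2988,0.6771)
R[2][0] = 0.6771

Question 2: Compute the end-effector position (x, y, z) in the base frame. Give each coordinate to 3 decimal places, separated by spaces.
0.239 5.878 -0.586

after link 1: o_1 = (-1.0000, -1.7321, 3.0000)
after link 2: o_2 = (-5.0123, -2.6815, 0.1716)
after link 3: o_3 = (-4.6587, -2.0692, -6.1924)
after link 4: o_4 = (-2.7269, 1.2769, -5.1571)
after link 5: o_5 = (0.4194, 2.7264, -2.3287)
after link 6: o_6 = (0.2389, 5.8778, -0.5863)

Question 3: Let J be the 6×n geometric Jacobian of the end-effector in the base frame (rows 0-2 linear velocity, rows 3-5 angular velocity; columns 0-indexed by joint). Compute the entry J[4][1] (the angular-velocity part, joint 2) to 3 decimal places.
0.500

axis z_1 = (-0.8660,0.5000,0.0000); lever o_n−o_1 = (1.2389,7.6099,-3.5863)
cross product → J_v[:, 1] = (-1.7932,-3.1058,-7.2098)
J_ω[:, 1] = z_1
entry J[4][1] = 0.5000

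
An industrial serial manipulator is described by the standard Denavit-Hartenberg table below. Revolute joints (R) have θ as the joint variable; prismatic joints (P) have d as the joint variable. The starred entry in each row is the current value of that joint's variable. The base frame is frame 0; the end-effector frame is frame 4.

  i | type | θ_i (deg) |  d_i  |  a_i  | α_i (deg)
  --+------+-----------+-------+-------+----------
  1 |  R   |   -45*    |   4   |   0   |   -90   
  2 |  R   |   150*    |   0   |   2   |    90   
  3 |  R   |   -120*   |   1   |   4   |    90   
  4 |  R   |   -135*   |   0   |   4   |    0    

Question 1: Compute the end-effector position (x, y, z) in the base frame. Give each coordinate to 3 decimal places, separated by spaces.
after link 1: o_1 = (0.0000, 0.0000, 4.0000)
after link 2: o_2 = (-1.2247, 1.2247, 3.0000)
after link 3: o_3 = (-2.0959, -2.8030, 3.1340)
after link 4: o_4 = (-2.2299, 0.7950, 4.8764)

-2.230 0.795 4.876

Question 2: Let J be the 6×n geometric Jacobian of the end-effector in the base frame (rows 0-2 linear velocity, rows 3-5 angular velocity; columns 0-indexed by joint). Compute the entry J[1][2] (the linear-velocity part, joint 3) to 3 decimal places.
axis z_2 = (0.3536,-0.3536,-0.8660); lever o_n−o_2 = (-1.0052,-0.4297,1.8764)
cross product → J_v[:, 2] = (-1.0355,0.2071,-0.5073)
J_ω[:, 2] = z_2
entry J[1][2] = 0.2071

0.207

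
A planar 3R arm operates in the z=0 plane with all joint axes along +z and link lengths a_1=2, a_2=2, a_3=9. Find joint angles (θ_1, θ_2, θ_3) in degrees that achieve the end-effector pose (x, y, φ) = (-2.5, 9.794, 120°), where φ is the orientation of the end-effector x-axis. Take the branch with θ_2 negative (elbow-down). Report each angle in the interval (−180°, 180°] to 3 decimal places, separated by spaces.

wrist centre = target − a_3·(cos φ, sin φ) = (2.0000, 1.9998)
cos θ_2 = (7.9991−2²−2²)/(2·2·2) = -0.0001; θ_2 = -90.0065° (elbow-down)
β = atan2(1.9998,2.0000) = 44.9967°; ψ = atan2(-2.0000,1.9998) = -45.0033°
θ_1 = β − ψ = 90.0000°
θ_3 = φ − θ_1 − θ_2 = 120.0065° (wrapped to (-180°,180°])

90.000 -90.007 120.007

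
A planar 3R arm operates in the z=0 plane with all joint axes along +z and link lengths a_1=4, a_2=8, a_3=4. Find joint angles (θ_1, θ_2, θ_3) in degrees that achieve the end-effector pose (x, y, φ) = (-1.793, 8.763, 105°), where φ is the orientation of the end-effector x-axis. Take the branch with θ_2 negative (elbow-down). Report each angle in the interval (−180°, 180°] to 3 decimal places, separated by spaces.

wrist centre = target − a_3·(cos φ, sin φ) = (-0.7577, 4.8993)
cos θ_2 = (24.5773−4²−8²)/(2·4·8) = -0.8660; θ_2 = -149.9948° (elbow-down)
β = atan2(4.8993,-0.7577) = 98.7917°; ψ = atan2(-4.0006,-2.9278) = -126.1984°
θ_1 = β − ψ = 224.9901°
θ_3 = φ − θ_1 − θ_2 = 30.0047° (wrapped to (-180°,180°])

-135.010 -149.995 30.005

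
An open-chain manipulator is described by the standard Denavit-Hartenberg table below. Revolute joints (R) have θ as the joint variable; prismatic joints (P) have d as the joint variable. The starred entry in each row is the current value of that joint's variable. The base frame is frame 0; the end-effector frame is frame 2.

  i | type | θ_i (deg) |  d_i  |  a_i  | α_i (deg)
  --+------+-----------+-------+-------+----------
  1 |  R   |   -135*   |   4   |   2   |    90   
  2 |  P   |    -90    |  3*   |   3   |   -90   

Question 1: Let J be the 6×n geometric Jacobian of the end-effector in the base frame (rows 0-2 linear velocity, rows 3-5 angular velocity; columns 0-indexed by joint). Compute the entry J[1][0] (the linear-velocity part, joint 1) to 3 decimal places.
axis z_0 = ẑ; lever o_n−o_0 = (-3.5355,0.7071,1.0000)
cross product → J_v[:, 0] = (-0.7071,-3.5355,0.0000)
J_ω[:, 0] = z_0
entry J[1][0] = -3.5355

-3.536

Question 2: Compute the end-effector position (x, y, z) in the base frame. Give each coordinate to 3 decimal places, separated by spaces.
after link 1: o_1 = (-1.4142, -1.4142, 4.0000)
after link 2: o_2 = (-3.5355, 0.7071, 1.0000)

-3.536 0.707 1.000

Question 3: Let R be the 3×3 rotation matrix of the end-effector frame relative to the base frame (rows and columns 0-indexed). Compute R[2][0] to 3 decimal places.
End-effector x-axis (col 0 of R) = (-0.0000,-0.0000,-1.0000)
R[2][0] = -1.0000

-1.000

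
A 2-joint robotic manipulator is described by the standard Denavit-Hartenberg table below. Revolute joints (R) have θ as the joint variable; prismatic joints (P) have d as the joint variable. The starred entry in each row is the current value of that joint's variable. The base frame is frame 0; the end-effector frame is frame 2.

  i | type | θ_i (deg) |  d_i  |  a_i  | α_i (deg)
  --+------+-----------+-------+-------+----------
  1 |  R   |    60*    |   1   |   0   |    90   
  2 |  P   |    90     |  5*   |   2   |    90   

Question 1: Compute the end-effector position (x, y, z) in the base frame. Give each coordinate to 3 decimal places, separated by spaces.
after link 1: o_1 = (0.0000, 0.0000, 1.0000)
after link 2: o_2 = (4.3301, -2.5000, 3.0000)

4.330 -2.500 3.000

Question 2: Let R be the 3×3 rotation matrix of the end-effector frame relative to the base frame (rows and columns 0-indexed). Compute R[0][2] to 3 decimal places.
End-effector z-axis (col 2 of R) = (0.5000,0.8660,-0.0000)
R[0][2] = 0.5000

0.500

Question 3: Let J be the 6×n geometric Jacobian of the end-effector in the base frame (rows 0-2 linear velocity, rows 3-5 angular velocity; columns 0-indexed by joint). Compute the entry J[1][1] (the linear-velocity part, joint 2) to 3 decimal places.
-0.500

prismatic axis z_1 = (0.8660,-0.5000,0.0000)
J_v[:, 1] = z_1; J_ω[:, 1] = (0,0,0)
entry J[1][1] = -0.5000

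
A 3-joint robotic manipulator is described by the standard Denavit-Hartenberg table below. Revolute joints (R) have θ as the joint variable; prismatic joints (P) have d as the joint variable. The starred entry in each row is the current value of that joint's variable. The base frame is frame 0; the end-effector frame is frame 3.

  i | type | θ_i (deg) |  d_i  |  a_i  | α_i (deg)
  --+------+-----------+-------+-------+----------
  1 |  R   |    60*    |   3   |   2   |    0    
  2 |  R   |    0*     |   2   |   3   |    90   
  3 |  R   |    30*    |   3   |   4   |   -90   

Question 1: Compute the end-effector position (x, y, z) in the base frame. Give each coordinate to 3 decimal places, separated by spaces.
6.830 5.830 7.000

after link 1: o_1 = (1.0000, 1.7321, 3.0000)
after link 2: o_2 = (2.5000, 4.3301, 5.0000)
after link 3: o_3 = (6.8301, 5.8301, 7.0000)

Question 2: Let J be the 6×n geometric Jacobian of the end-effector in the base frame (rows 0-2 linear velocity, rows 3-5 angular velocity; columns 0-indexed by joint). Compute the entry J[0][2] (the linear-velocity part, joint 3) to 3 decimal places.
-1.000

axis z_2 = (0.8660,-0.5000,0.0000); lever o_n−o_2 = (4.3301,1.5000,2.0000)
cross product → J_v[:, 2] = (-1.0000,-1.7321,3.4641)
J_ω[:, 2] = z_2
entry J[0][2] = -1.0000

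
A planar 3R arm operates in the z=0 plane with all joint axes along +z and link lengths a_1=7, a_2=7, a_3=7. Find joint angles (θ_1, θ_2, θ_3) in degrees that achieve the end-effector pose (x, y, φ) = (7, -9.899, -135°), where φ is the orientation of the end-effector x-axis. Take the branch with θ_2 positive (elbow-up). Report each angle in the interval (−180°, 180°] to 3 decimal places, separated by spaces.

wrist centre = target − a_3·(cos φ, sin φ) = (11.9497, -4.9493)
cos θ_2 = (167.2916−7²−7²)/(2·7·7) = 0.7071; θ_2 = 45.0041° (elbow-up)
β = atan2(-4.9493,11.9497) = -22.4980°; ψ = atan2(4.9501,11.9494) = 22.5020°
θ_1 = β − ψ = -45.0000°
θ_3 = φ − θ_1 − θ_2 = -135.0041° (wrapped to (-180°,180°])

-45.000 45.004 -135.004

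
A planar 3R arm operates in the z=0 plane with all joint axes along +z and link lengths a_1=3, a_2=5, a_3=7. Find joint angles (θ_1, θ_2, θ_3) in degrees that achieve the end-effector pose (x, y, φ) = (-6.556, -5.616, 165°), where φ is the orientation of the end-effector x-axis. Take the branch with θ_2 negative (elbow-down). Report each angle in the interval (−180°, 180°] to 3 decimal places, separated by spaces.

wrist centre = target − a_3·(cos φ, sin φ) = (0.2055, -7.4277)
cos θ_2 = (55.2134−3²−5²)/(2·3·5) = 0.7071; θ_2 = -44.9993° (elbow-down)
β = atan2(-7.4277,0.2055) = -88.4154°; ψ = atan2(-3.5355,6.5356) = -28.4117°
θ_1 = β − ψ = -60.0037°
θ_3 = φ − θ_1 − θ_2 = -89.9970° (wrapped to (-180°,180°])

-60.004 -44.999 -89.997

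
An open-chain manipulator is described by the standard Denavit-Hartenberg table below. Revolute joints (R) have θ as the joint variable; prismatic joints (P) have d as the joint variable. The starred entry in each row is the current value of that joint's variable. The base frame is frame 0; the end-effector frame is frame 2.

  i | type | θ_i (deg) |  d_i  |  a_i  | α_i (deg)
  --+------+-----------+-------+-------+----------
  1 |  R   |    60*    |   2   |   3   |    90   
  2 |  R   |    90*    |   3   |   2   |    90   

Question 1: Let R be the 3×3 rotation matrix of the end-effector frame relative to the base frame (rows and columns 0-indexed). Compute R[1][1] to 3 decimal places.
End-effector y-axis (col 1 of R) = (0.8660,-0.5000,0.0000)
R[1][1] = -0.5000

-0.500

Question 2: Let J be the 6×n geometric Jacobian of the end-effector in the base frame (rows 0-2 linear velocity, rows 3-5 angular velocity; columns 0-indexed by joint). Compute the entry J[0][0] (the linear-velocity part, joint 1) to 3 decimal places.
-1.098

axis z_0 = ẑ; lever o_n−o_0 = (4.0981,1.0981,4.0000)
cross product → J_v[:, 0] = (-1.0981,4.0981,0.0000)
J_ω[:, 0] = z_0
entry J[0][0] = -1.0981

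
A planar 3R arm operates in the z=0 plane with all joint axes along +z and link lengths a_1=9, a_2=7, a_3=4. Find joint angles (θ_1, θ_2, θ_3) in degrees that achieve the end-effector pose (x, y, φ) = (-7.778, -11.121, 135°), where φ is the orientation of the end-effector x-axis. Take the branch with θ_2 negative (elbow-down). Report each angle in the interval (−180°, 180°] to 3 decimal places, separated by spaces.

wrist centre = target − a_3·(cos φ, sin φ) = (-4.9496, -13.9494)
cos θ_2 = (219.0848−9²−7²)/(2·9·7) = 0.7070; θ_2 = -45.0069° (elbow-down)
β = atan2(-13.9494,-4.9496) = -109.5358°; ψ = atan2(-4.9503,13.9492) = -19.5390°
θ_1 = β − ψ = -89.9968°
θ_3 = φ − θ_1 − θ_2 = -89.9963° (wrapped to (-180°,180°])

-89.997 -45.007 -89.996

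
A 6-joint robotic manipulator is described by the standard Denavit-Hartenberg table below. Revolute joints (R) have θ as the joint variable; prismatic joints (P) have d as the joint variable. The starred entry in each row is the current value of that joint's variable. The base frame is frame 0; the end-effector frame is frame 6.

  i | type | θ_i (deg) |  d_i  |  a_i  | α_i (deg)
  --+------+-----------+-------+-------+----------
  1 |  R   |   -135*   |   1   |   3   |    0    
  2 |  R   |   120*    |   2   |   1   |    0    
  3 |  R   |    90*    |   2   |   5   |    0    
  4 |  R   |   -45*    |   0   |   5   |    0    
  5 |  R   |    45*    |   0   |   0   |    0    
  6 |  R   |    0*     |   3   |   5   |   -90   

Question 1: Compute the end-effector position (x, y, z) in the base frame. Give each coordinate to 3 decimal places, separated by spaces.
after link 1: o_1 = (-2.1213, -2.1213, 1.0000)
after link 2: o_2 = (-1.1554, -2.3801, 3.0000)
after link 3: o_3 = (0.1387, 2.4495, 5.0000)
after link 4: o_4 = (4.4688, 4.9495, 5.0000)
after link 5: o_5 = (4.4688, 4.9495, 5.0000)
after link 6: o_6 = (5.7629, 9.7791, 8.0000)

5.763 9.779 8.000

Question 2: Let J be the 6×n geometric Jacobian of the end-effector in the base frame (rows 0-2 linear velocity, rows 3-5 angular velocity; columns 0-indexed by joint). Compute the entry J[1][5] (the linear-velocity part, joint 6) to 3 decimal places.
axis z_5 = (0.0000,0.0000,1.0000); lever o_n−o_5 = (1.2941,4.8296,3.0000)
cross product → J_v[:, 5] = (-4.8296,1.2941,0.0000)
J_ω[:, 5] = z_5
entry J[1][5] = 1.2941

1.294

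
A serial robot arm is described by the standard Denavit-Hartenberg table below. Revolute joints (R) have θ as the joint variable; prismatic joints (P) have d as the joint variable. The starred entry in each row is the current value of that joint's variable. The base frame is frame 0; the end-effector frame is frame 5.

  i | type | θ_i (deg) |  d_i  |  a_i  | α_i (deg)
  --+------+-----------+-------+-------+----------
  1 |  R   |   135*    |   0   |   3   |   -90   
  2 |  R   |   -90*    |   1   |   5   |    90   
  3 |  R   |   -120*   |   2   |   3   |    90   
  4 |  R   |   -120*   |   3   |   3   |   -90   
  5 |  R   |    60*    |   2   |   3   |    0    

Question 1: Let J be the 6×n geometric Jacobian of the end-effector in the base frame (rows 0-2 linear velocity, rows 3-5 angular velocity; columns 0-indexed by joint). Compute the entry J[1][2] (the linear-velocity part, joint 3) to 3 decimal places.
1.124

axis z_2 = (0.7071,-0.7071,0.0000); lever o_n−o_2 = (-0.6707,3.4264,-1.5891)
cross product → J_v[:, 2] = (1.1237,1.1237,1.9486)
J_ω[:, 2] = z_2
entry J[1][2] = 1.1237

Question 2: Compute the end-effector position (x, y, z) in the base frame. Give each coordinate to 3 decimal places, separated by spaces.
after link 1: o_1 = (-2.1213, 2.1213, 0.0000)
after link 2: o_2 = (-2.8284, 1.4142, 5.0000)
after link 3: o_3 = (0.4229, 1.8371, 3.5000)
after link 4: o_4 = (-3.3934, 1.6950, 1.6519)
after link 5: o_5 = (-3.4992, 4.8406, 3.4109)

-3.499 4.841 3.411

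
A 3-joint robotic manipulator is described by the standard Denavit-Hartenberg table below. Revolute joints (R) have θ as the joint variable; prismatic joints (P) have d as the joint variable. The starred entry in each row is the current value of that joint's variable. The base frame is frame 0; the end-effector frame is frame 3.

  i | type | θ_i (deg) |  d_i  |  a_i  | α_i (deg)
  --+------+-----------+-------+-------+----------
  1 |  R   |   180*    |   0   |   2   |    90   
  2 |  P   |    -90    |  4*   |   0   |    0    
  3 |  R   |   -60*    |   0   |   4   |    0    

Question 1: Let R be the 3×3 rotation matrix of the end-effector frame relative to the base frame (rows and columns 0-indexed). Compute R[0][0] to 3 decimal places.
0.866

End-effector x-axis (col 0 of R) = (0.8660,-0.0000,-0.5000)
R[0][0] = 0.8660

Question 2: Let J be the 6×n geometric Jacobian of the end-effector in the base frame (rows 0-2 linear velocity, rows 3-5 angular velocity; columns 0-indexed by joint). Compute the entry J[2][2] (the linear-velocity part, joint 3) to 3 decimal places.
axis z_2 = (0.0000,1.0000,0.0000); lever o_n−o_2 = (3.4641,-0.0000,-2.0000)
cross product → J_v[:, 2] = (-2.0000,0.0000,-3.4641)
J_ω[:, 2] = z_2
entry J[2][2] = -3.4641

-3.464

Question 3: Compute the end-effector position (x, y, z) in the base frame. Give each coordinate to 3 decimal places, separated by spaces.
after link 1: o_1 = (-2.0000, 0.0000, 0.0000)
after link 2: o_2 = (-2.0000, 4.0000, 0.0000)
after link 3: o_3 = (1.4641, 4.0000, -2.0000)

1.464 4.000 -2.000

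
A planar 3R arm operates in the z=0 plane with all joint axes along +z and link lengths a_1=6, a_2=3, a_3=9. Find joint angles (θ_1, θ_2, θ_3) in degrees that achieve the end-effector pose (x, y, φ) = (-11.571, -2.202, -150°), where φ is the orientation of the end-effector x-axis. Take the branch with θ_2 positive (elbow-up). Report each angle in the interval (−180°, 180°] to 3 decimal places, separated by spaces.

120.006 134.999 -45.005

wrist centre = target − a_3·(cos φ, sin φ) = (-3.7768, 2.2980)
cos θ_2 = (19.5448−6²−3²)/(2·6·3) = -0.7071; θ_2 = 134.9985° (elbow-up)
β = atan2(2.2980,-3.7768) = 148.6813°; ψ = atan2(2.1214,3.8787) = 28.6753°
θ_1 = β − ψ = 120.0060°
θ_3 = φ − θ_1 − θ_2 = -45.0045° (wrapped to (-180°,180°])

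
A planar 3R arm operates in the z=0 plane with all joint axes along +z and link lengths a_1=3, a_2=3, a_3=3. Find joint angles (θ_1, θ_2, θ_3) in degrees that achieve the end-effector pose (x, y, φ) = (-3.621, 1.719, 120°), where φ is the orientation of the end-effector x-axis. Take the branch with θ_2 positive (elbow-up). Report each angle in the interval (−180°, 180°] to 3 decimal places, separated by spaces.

135.011 135.003 -150.014

wrist centre = target − a_3·(cos φ, sin φ) = (-2.1210, -0.8791)
cos θ_2 = (5.2714−3²−3²)/(2·3·3) = -0.7071; θ_2 = 135.0030° (elbow-up)
β = atan2(-0.8791,-2.1210) = -157.4878°; ψ = atan2(2.1212,0.8786) = 67.5015°
θ_1 = β − ψ = -224.9893°
θ_3 = φ − θ_1 − θ_2 = -150.0137° (wrapped to (-180°,180°])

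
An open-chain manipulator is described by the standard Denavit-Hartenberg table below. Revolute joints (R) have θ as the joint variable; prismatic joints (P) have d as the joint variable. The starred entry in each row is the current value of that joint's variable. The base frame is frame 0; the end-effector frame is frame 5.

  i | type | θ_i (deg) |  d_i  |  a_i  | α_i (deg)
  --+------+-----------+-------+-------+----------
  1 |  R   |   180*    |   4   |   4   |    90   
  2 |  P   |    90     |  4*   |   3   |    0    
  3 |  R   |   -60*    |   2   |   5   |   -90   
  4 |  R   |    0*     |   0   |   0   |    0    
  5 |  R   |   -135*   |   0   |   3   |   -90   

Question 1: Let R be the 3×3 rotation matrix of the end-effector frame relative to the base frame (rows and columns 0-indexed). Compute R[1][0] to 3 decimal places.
End-effector x-axis (col 0 of R) = (0.6124,0.7071,-0.3536)
R[1][0] = 0.7071

0.707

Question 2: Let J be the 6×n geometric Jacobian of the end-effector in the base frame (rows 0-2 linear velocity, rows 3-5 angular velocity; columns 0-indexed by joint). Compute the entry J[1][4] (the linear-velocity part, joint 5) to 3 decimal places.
2.121

axis z_4 = (0.5000,-0.0000,0.8660); lever o_n−o_4 = (1.8371,2.1213,-1.0607)
cross product → J_v[:, 4] = (-1.8371,2.1213,1.0607)
J_ω[:, 4] = z_4
entry J[1][4] = 2.1213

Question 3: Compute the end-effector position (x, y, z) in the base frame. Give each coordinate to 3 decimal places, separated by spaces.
after link 1: o_1 = (-4.0000, 0.0000, 4.0000)
after link 2: o_2 = (-4.0000, 4.0000, 7.0000)
after link 3: o_3 = (-8.3301, 6.0000, 9.5000)
after link 4: o_4 = (-8.3301, 6.0000, 9.5000)
after link 5: o_5 = (-6.4930, 8.1213, 8.4393)

-6.493 8.121 8.439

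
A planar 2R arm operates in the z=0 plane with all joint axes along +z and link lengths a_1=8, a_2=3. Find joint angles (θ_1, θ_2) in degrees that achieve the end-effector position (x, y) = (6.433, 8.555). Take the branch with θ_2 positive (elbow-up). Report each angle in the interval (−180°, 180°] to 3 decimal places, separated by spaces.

45.004 29.995

cos θ_2 = (114.5715−8²−3²)/(2·8·3) = 0.8661; θ_2 = 29.9945° (elbow-up)
β = atan2(8.5550,6.4330) = 53.0584°; ψ = atan2(1.4998,10.5982) = 8.0544°
θ_1 = β − ψ = 45.0039°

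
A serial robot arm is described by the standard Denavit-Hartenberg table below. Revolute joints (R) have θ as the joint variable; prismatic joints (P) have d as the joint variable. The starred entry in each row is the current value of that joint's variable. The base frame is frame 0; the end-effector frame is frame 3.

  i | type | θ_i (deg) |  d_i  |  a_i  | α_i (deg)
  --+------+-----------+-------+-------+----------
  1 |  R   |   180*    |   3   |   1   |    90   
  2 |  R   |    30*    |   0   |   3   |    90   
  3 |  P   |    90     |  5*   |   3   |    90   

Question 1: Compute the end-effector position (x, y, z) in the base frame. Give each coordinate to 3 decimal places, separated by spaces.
after link 1: o_1 = (-1.0000, 0.0000, 3.0000)
after link 2: o_2 = (-3.5981, 0.0000, 4.5000)
after link 3: o_3 = (-6.0981, 3.0000, 0.1699)

-6.098 3.000 0.170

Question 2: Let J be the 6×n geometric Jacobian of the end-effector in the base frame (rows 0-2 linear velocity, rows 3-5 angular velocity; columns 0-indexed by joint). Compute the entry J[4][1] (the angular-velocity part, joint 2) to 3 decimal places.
axis z_1 = (0.0000,1.0000,0.0000); lever o_n−o_1 = (-5.0981,3.0000,-2.8301)
cross product → J_v[:, 1] = (-2.8301,0.0000,5.0981)
J_ω[:, 1] = z_1
entry J[4][1] = 1.0000

1.000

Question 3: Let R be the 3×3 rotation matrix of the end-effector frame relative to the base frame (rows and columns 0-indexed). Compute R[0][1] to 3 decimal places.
-0.500

End-effector y-axis (col 1 of R) = (-0.5000,0.0000,-0.8660)
R[0][1] = -0.5000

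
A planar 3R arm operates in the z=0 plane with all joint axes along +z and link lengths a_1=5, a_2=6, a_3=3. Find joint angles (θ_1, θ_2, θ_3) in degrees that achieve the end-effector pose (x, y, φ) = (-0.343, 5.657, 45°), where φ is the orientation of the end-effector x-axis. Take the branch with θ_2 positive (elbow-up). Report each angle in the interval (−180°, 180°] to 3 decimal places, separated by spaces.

wrist centre = target − a_3·(cos φ, sin φ) = (-2.4643, 3.5357)
cos θ_2 = (18.5739−5²−6²)/(2·5·6) = -0.7071; θ_2 = 134.9996° (elbow-up)
β = atan2(3.5357,-2.4643) = 124.8760°; ψ = atan2(4.2427,0.7574) = 79.8783°
θ_1 = β − ψ = 44.9976°
θ_3 = φ − θ_1 − θ_2 = -134.9972° (wrapped to (-180°,180°])

44.998 135.000 -134.997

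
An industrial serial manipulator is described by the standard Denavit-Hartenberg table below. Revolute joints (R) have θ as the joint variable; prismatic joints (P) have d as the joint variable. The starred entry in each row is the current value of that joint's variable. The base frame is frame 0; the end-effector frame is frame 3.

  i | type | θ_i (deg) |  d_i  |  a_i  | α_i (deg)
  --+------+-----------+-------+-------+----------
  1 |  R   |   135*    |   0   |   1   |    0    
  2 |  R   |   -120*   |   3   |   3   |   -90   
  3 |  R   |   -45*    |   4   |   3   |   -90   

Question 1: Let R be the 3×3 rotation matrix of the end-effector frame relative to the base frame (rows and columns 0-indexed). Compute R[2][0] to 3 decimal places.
End-effector x-axis (col 0 of R) = (0.6830,0.1830,0.7071)
R[2][0] = 0.7071

0.707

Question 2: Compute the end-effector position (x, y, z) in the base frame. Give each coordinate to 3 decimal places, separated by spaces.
after link 1: o_1 = (-0.7071, 0.7071, 0.0000)
after link 2: o_2 = (2.1907, 1.4836, 3.0000)
after link 3: o_3 = (3.2044, 5.8963, 5.1213)

3.204 5.896 5.121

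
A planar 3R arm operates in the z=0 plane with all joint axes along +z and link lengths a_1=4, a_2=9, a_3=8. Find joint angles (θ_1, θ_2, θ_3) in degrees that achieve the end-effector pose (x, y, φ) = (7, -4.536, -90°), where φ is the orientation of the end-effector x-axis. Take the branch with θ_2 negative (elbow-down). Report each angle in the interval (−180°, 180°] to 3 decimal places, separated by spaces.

120.000 -120.001 -89.999

wrist centre = target − a_3·(cos φ, sin φ) = (7.0000, 3.4640)
cos θ_2 = (60.9993−4²−9²)/(2·4·9) = -0.5000; θ_2 = -120.0006° (elbow-down)
β = atan2(3.4640,7.0000) = 26.3288°; ψ = atan2(-7.7942,-0.5001) = -93.6712°
θ_1 = β − ψ = 120.0000°
θ_3 = φ − θ_1 − θ_2 = -89.9994° (wrapped to (-180°,180°])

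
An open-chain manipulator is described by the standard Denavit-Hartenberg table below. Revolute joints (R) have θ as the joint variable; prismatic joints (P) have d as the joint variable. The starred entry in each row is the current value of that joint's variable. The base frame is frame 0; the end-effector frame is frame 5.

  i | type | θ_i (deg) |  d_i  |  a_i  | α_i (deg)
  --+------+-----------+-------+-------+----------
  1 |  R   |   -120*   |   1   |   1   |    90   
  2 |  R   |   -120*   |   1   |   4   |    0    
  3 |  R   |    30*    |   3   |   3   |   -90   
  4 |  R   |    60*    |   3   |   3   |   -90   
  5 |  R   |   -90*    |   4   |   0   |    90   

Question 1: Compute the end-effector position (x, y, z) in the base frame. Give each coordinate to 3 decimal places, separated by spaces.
after link 1: o_1 = (-0.5000, -0.8660, 1.0000)
after link 2: o_2 = (-0.3660, 1.3660, -2.4641)
after link 3: o_3 = (-2.9641, 2.8660, -5.4641)
after link 4: o_4 = (-2.2141, -1.0311, -6.9641)
after link 5: o_5 = (-0.4821, -2.0311, -3.5000)

-0.482 -2.031 -3.500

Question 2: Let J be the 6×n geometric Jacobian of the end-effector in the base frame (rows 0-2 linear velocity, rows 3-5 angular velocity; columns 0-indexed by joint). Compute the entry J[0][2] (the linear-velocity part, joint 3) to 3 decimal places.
-0.518

axis z_2 = (-0.8660,0.5000,0.0000); lever o_n−o_2 = (-0.1160,-3.3971,-1.0359)
cross product → J_v[:, 2] = (-0.5179,-0.8971,3.0000)
J_ω[:, 2] = z_2
entry J[0][2] = -0.5179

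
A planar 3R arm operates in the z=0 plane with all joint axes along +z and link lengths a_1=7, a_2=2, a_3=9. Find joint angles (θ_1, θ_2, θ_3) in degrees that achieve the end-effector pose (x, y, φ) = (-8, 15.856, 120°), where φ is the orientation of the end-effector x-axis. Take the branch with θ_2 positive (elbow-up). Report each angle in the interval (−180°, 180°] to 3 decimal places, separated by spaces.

106.929 30.027 -16.956

wrist centre = target − a_3·(cos φ, sin φ) = (-3.5000, 8.0618)
cos θ_2 = (77.2422−7²−2²)/(2·7·2) = 0.8658; θ_2 = 30.0268° (elbow-up)
β = atan2(8.0618,-3.5000) = 113.4680°; ψ = atan2(1.0008,8.7316) = 6.5387°
θ_1 = β − ψ = 106.9293°
θ_3 = φ − θ_1 − θ_2 = -16.9561° (wrapped to (-180°,180°])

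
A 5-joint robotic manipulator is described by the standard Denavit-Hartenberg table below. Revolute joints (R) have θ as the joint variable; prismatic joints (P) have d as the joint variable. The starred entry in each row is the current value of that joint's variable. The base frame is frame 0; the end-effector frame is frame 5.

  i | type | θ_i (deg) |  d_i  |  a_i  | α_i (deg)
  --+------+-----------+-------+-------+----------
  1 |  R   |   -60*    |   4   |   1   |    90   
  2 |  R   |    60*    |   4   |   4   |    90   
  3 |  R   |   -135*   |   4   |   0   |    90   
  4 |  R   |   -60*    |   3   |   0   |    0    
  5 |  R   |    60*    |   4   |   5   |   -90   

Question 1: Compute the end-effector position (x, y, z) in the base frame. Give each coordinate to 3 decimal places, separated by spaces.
after link 1: o_1 = (0.5000, -0.8660, 4.0000)
after link 2: o_2 = (-1.9641, -4.5981, 7.4641)
after link 3: o_3 = (-0.2321, -7.5981, 5.4641)
after link 4: o_4 = (-2.5995, -7.7402, 3.6270)
after link 5: o_5 = (-3.5781, -4.6309, -1.8844)

-3.578 -4.631 -1.884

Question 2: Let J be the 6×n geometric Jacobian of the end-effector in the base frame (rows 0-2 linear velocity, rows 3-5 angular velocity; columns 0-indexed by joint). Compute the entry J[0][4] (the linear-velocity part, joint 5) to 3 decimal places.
axis z_4 = (-0.7891,-0.0474,-0.6124); lever o_n−o_4 = (-0.9786,3.1092,-5.5114)
cross product → J_v[:, 4] = (2.1651,-3.7500,-2.5000)
J_ω[:, 4] = z_4
entry J[0][4] = 2.1651

2.165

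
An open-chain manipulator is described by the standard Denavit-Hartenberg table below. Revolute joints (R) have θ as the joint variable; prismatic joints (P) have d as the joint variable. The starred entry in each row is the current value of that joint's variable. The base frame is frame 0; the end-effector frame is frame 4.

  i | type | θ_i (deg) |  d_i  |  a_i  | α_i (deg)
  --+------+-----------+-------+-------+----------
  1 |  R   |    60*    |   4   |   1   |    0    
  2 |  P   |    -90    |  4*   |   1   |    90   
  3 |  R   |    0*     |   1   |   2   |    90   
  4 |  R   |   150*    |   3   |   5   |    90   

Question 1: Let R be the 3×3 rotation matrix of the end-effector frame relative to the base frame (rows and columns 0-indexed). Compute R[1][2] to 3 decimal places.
End-effector z-axis (col 2 of R) = (-0.0000,-1.0000,0.0000)
R[1][2] = -1.0000

-1.000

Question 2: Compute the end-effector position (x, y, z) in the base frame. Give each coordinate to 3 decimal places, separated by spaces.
-2.402 -1.500 5.000

after link 1: o_1 = (0.5000, 0.8660, 4.0000)
after link 2: o_2 = (1.3660, 0.3660, 8.0000)
after link 3: o_3 = (2.5981, -1.5000, 8.0000)
after link 4: o_4 = (-2.4019, -1.5000, 5.0000)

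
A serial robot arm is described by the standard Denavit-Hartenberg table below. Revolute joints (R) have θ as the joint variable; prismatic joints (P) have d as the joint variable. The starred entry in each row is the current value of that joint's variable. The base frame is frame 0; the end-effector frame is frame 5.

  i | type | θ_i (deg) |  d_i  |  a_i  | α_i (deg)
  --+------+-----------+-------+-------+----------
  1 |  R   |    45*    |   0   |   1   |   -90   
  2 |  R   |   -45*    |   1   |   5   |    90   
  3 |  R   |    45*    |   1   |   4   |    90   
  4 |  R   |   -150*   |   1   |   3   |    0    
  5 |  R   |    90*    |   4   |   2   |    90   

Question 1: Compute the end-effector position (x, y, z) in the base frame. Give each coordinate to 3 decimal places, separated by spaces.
7.532 6.348 5.658

after link 1: o_1 = (0.7071, 0.7071, 0.0000)
after link 2: o_2 = (2.5000, 3.9142, 3.5355)
after link 3: o_3 = (1.4142, 6.8284, 6.2426)
after link 4: o_4 = (3.3982, 5.2144, 4.3829)
after link 5: o_5 = (7.5320, 6.3482, 5.6582)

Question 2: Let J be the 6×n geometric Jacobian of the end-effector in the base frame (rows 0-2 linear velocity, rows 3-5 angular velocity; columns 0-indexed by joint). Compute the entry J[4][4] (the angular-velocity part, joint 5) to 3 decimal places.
axis z_4 = (0.8536,-0.1464,0.5000); lever o_n−o_4 = (4.1338,1.1338,1.2753)
cross product → J_v[:, 4] = (-0.7537,0.9784,1.5731)
J_ω[:, 4] = z_4
entry J[4][4] = -0.1464

-0.146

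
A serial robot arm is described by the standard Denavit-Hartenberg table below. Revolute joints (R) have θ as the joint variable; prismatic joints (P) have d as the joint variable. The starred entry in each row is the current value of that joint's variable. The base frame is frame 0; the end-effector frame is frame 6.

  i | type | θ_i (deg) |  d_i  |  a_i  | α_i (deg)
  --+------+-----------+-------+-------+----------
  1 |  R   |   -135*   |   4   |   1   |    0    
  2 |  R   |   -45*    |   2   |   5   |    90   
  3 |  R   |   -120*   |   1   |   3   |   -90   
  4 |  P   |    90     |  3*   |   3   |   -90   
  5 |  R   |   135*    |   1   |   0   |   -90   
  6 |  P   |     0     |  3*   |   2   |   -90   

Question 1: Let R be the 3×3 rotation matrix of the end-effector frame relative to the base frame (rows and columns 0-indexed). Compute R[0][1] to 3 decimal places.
End-effector y-axis (col 1 of R) = (0.6124,-0.7071,0.3536)
R[0][1] = 0.6124

0.612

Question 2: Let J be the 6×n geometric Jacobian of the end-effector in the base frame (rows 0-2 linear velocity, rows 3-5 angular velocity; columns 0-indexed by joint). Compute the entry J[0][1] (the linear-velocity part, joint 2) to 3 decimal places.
-1.536

axis z_1 = (0.0000,0.0000,1.0000); lever o_n−o_1 = (-7.2104,1.5355,-1.5856)
cross product → J_v[:, 1] = (-1.5355,-7.2104,0.0000)
J_ω[:, 1] = z_1
entry J[0][1] = -1.5355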